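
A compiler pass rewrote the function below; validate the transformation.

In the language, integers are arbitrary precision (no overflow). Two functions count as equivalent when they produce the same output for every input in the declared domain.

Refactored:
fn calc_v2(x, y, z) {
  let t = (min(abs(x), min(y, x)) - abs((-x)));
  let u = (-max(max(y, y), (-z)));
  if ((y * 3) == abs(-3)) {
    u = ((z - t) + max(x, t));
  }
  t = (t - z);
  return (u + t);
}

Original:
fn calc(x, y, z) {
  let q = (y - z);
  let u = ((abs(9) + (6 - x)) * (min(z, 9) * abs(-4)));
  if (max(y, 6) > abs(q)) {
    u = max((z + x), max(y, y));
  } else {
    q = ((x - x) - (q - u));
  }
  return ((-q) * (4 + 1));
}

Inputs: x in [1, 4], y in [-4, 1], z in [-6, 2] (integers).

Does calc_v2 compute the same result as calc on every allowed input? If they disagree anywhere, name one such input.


Input x=1, y=-4, z=-6: -10 from calc versus -5 from calc_v2.
verdict: not equivalent; witness: x=1, y=-4, z=-6


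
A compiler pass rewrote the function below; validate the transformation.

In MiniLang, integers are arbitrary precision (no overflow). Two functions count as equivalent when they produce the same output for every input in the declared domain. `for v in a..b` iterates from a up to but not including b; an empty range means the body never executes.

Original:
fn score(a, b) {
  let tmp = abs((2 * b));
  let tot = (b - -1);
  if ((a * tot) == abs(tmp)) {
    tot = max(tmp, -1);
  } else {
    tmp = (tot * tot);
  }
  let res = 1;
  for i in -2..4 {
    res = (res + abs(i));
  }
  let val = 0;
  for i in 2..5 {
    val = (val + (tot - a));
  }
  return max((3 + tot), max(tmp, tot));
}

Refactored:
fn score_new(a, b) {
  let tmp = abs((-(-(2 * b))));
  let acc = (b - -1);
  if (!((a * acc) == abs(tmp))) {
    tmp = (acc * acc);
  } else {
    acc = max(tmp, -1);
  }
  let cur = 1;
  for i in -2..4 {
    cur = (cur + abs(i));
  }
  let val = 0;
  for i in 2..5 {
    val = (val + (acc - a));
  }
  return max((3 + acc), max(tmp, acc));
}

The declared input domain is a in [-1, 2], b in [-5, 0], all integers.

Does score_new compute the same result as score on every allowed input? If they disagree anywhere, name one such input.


Although boolean connective usage differs; local variable names differ, 24/24 inputs agree.
verdict: equivalent


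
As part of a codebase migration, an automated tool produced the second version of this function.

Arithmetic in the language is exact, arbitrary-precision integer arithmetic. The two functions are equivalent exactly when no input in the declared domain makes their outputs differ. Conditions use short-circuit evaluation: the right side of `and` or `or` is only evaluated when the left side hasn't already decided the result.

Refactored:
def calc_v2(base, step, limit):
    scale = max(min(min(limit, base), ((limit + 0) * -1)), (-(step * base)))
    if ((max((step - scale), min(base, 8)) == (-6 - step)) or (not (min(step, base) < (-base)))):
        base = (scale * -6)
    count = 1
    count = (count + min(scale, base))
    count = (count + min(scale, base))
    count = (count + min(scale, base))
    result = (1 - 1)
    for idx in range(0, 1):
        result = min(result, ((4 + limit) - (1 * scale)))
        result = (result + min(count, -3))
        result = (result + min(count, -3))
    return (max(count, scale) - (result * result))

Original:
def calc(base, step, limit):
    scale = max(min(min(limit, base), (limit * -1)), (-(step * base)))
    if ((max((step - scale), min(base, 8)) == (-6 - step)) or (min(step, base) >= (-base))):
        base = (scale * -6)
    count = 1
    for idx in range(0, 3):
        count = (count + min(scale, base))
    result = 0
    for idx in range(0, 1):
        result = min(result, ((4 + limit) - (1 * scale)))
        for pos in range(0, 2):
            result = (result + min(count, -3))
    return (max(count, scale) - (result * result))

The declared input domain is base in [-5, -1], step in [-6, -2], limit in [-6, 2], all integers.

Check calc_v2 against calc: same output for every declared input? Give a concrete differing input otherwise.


Comparing the listings, the differences include: statement counts differ, plus boolean connective usage differs, plus arithmetic usage differs, plus local variable names differ, plus constant usage differs, plus min/max/abs usage differs, plus loop structure differs, plus comparison usage differs.
As a probe, take base=-1, step=-5, limit=1: calc runs scale := -1 | ((max((step - scale), min(base, 8)) == (-6 - step)) or (min(step, base) >= (-base))): true | base := 6 | count := 1 | iter idx=0: | count := 0 | iter idx=1: | count := -1 | iter idx=2: | count := -2 | result := 0 | iter idx=0: | result := 0 | iter pos=0: | result := -3 | iter pos=1: | result := -6 | result -37; calc_v2 runs scale := -1 | ((max((step - scale), min(base, 8)) == (-6 - step)) or (not (min(step, base) < (-base)))): true | base := 6 | count := 1 | count := 0 | count := -1 | count := -2 | result := 0 | iter idx=0: | result := 0 | result := -3 | result := -6 | result -37; both end at -37.
Sweeping the whole domain (225 inputs) finds no disagreement.
verdict: equivalent


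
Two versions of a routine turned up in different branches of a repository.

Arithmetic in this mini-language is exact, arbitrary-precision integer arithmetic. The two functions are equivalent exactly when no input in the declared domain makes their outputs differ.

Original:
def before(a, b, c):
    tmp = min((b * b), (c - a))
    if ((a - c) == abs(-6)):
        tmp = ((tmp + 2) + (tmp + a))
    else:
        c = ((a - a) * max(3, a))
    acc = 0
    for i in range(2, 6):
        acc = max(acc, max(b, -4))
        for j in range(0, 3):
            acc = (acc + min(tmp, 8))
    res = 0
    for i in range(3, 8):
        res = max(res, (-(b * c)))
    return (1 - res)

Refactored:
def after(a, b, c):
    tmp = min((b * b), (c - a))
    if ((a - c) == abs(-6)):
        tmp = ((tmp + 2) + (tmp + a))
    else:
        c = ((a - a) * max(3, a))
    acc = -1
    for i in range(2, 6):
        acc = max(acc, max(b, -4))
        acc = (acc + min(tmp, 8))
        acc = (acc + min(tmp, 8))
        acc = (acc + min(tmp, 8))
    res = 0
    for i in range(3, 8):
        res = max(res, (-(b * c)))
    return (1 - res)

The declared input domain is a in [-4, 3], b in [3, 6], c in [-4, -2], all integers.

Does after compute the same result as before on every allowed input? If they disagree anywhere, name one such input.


The suspicious edit (`0` became `-1`) never changes the result for any input inside the declared domain.
One worked example (a=2, b=6, c=-4) — before: tmp becomes -6; next ((a - c) == abs(-6)) evaluates to true; next tmp becomes -8; next acc becomes 0; next at i=2:; next acc becomes 6; next at j=0:; next acc becomes -2; next at j=1:; next acc becomes -10; next at j=2:; next acc becomes -18; next at i=3:; next acc becomes 6; next at j=0:; next acc becomes -2; next at j=1:; next acc becomes -10; next at j=2:; next acc becomes -18; next at i=4:; next acc becomes 6; next at j=0:; next acc becomes -2; next at j=1:; next acc becomes -10; next at j=2:; next acc becomes -18; next at i=5:; next acc becomes 6; next at j=0:; next acc becomes -2; next at j=1:; next acc becomes -10; next at j=2:; next acc becomes -18; next res becomes 0; next at i=3:; next res becomes 24; next at i=4:; next res becomes 24; next at i=5:; next res becomes 24; next at i=6:; next res becomes 24; next at i=7:; next res becomes 24; next final value -23; after: tmp becomes -6; next ((a - c) == abs(-6)) evaluates to true; next tmp becomes -8; next acc becomes -1; next at i=2:; next acc becomes 6; next acc becomes -2; next acc becomes -10; next acc becomes -18; next at i=3:; next acc becomes 6; next acc becomes -2; next acc becomes -10; next acc becomes -18; next at i=4:; next acc becomes 6; next acc becomes -2; next acc becomes -10; next acc becomes -18; next at i=5:; next acc becomes 6; next acc becomes -2; next acc becomes -10; next acc becomes -18; next res becomes 0; next at i=3:; next res becomes 24; next at i=4:; next res becomes 24; next at i=5:; next res becomes 24; next at i=6:; next res becomes 24; next at i=7:; next res becomes 24; next final value -23; agreement on -23.
An exhaustive pass over the 96 declared inputs shows identical outputs.
verdict: equivalent


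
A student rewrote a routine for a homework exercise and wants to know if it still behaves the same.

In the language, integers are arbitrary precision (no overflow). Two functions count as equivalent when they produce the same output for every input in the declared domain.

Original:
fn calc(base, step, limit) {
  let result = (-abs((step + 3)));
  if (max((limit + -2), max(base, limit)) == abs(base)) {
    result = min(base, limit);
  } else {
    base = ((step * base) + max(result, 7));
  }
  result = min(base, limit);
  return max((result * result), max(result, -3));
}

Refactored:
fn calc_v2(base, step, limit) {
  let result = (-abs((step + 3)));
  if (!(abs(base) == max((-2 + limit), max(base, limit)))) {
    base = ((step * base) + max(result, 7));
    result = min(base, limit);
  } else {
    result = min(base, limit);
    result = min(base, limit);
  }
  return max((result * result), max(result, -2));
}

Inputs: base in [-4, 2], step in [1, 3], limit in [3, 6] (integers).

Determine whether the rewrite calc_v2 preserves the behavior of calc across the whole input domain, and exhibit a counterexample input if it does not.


Although `-3` became `-2`, no input in the stated domain can expose it.
Spot check at base=-4, step=3, limit=4 — calc: result=-6, then (max((limit + -2), max(base, limit)) == abs(base)) is true, then result=-4, then result=-4, then returns 16. calc_v2: result=-6, then (!(abs(base) == max((-2 + limit), max(base, limit)))) is false, then result=-4, then result=-4, then returns 16. Both give 16.
Across all 84 domain points the two functions coincide.
verdict: equivalent


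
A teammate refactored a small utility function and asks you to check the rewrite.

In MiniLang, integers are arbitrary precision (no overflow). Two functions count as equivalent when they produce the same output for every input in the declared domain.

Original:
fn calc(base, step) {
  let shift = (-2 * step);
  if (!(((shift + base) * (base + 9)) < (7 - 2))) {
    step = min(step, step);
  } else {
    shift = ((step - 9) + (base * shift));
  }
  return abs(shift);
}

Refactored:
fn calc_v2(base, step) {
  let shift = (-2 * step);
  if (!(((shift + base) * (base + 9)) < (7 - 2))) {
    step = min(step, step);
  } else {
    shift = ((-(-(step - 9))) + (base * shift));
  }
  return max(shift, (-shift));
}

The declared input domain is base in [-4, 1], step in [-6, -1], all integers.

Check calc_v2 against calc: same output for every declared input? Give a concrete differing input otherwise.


Changes here: min/max/abs usage differs; the full 36-point sweep finds no disagreement.
verdict: equivalent


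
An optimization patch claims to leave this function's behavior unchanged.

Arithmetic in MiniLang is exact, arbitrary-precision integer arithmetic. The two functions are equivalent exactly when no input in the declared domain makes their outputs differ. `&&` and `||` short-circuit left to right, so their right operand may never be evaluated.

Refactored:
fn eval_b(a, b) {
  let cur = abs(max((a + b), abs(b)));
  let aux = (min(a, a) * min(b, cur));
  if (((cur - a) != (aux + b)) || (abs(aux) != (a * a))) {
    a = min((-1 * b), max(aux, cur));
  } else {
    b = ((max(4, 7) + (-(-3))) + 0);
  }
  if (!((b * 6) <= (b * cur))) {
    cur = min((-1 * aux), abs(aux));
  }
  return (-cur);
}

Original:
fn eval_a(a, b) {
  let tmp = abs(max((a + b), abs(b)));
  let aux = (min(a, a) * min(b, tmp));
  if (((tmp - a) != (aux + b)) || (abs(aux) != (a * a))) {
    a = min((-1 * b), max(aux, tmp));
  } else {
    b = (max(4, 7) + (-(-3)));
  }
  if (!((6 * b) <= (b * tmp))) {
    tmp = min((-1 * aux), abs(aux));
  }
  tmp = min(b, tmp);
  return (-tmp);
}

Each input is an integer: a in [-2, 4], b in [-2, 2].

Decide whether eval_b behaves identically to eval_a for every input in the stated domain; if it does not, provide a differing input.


Not equivalent: a=-2, b=-2 separates them (2 vs -2).
eval_a: tmp = 2; aux = 4; (((tmp - a) != (aux + b)) || (abs(aux) != (a * a))) -> true; a = 2; (!((6 * b) <= (b * tmp))) -> false; tmp = -2; return 2
eval_b: cur = 2; aux = 4; (((cur - a) != (aux + b)) || (abs(aux) != (a * a))) -> true; a = 2; (!((b * 6) <= (b * cur))) -> false; return -2
verdict: not equivalent; witness: a=-2, b=-2


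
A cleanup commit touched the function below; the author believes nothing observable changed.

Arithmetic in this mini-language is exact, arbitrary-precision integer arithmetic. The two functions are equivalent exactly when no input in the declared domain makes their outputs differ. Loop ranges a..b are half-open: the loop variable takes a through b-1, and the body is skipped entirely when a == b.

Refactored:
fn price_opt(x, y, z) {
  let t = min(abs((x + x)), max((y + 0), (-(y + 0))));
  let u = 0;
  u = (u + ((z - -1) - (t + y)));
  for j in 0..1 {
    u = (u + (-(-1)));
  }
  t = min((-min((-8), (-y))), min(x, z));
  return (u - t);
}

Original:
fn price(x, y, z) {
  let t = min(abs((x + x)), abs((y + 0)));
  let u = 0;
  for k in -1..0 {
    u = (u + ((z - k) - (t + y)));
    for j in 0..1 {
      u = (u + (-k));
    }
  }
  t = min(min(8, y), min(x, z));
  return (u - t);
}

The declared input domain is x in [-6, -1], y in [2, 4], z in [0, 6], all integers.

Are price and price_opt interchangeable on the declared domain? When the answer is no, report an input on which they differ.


There is a behavioral-looking edit here, yet the outcome never shifts on this domain.
As a probe, take x=-3, y=2, z=1: price runs t becomes 2; next u becomes 0; next at k=-1:; next u becomes -2; next at j=0:; next u becomes -1; next t becomes -3; next final value 2; price_opt runs t becomes 2; next u becomes 0; next u becomes -2; next at j=0:; next u becomes -1; next t becomes -3; next final value 2; both end at 2.
An exhaustive pass over the 126 declared inputs shows identical outputs.
verdict: equivalent


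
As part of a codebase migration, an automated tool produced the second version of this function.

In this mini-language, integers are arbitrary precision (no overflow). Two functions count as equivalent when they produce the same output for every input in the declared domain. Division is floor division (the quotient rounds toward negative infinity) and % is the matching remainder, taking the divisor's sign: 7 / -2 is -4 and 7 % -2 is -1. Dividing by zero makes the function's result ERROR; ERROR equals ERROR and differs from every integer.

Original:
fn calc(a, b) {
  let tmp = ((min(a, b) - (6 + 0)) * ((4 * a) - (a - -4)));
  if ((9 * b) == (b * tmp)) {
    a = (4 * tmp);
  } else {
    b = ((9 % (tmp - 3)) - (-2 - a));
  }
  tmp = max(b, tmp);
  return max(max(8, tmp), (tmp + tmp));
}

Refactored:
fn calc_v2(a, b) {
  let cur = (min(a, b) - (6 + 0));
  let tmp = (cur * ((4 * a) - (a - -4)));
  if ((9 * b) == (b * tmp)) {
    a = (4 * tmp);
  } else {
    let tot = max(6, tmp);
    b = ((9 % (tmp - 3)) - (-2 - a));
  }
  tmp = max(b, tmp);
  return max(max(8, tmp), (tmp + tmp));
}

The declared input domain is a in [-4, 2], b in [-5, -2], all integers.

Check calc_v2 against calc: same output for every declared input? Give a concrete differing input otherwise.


The two versions differ — the changes include min/max/abs usage differs; constant usage differs; local variable names differ; statement counts differ.
As a probe, take a=2, b=-5: calc runs tmp becomes -22; next ((9 * b) == (b * tmp)) evaluates to false; next b becomes -12; next tmp becomes -12; next final value 8; calc_v2 runs cur becomes -11; next tmp becomes -22; next ((9 * b) == (b * tmp)) evaluates to false; next tot becomes 6; next b becomes -12; next tmp becomes -12; next final value 8; both end at 8.
Sweeping the whole domain (28 inputs) finds no disagreement.
verdict: equivalent


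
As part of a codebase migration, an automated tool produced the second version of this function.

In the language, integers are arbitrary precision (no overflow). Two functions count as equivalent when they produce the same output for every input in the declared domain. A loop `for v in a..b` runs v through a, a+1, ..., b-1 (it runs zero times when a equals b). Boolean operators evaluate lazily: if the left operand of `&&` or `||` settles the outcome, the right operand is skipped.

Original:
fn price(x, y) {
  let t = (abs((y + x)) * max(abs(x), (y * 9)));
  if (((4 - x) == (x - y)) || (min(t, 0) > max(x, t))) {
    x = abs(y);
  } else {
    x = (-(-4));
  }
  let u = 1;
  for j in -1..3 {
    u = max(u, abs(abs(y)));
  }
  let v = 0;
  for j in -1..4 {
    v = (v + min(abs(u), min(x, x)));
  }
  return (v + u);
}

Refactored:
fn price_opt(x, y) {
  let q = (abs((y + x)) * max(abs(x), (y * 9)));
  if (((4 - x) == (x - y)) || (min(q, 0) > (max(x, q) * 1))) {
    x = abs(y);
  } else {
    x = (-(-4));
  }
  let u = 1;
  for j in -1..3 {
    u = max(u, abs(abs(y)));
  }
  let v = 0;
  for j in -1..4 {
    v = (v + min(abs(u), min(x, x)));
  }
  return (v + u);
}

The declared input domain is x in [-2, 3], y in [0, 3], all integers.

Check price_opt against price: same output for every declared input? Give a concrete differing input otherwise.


Comparing the listings, the differences include: local variable names differ, constant usage differs, arithmetic usage differs.
One worked example (x=2, y=1) — price: t=27, then (((4 - x) == (x - y)) || (min(t, 0) > max(x, t))) is false, then x=4, then u=1, then (j=-1), then u=1, then (j=0), then u=1, then (j=1), then u=1, then (j=2), then u=1, then v=0, then (j=-1), then v=1, then (j=0), then v=2, then (j=1), then v=3, then (j=2), then v=4, then (j=3), then v=5, then returns 6; price_opt: q=27, then (((4 - x) == (x - y)) || (min(q, 0) > (max(x, q) * 1))) is false, then x=4, then u=1, then (j=-1), then u=1, then (j=0), then u=1, then (j=1), then u=1, then (j=2), then u=1, then v=0, then (j=-1), then v=1, then (j=0), then v=2, then (j=1), then v=3, then (j=2), then v=4, then (j=3), then v=5, then returns 6; agreement on 6.
Sweeping the whole domain (24 inputs) finds no disagreement.
verdict: equivalent


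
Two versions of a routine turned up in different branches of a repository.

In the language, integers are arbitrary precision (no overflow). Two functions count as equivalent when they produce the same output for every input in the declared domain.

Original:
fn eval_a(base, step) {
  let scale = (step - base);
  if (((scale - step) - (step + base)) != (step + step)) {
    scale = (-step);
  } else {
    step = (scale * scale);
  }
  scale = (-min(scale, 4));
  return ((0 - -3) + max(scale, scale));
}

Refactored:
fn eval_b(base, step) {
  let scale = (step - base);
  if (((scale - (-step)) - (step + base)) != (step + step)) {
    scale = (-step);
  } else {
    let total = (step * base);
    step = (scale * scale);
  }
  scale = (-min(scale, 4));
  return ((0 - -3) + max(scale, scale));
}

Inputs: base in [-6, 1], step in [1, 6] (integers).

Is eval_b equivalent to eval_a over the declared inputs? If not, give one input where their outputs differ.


Not equivalent: base=-6, step=4 separates them (-1 vs 7).
eval_a: scale=10, then (((scale - step) - (step + base)) != (step + step)) is false, then step=100, then scale=-4, then returns -1
eval_b: scale=10, then (((scale - (-step)) - (step + base)) != (step + step)) is true, then scale=-4, then scale=4, then returns 7
verdict: not equivalent; witness: base=-6, step=4


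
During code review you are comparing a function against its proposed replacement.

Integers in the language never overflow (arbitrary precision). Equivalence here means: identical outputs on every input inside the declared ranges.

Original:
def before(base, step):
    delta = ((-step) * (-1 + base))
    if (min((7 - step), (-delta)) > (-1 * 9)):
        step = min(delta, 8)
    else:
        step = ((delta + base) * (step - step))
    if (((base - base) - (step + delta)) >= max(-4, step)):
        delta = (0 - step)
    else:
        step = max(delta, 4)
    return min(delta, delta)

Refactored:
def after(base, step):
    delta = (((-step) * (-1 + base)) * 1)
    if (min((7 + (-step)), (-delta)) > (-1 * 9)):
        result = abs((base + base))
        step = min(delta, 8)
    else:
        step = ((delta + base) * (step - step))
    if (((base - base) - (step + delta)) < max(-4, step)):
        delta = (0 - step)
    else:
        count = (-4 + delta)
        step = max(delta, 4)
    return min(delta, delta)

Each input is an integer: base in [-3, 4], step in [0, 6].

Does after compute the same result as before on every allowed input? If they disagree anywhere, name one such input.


Not equivalent: base=-3, step=1 separates them (4 vs -4).
before: delta = 4; (min((7 - step), (-delta)) > (-1 * 9)) -> true; step = 4; (((base - base) - (step + delta)) >= max(-4, step)) -> false; step = 4; return 4
after: delta = 4; (min((7 + (-step)), (-delta)) > (-1 * 9)) -> true; result = 6; step = 4; (((base - base) - (step + delta)) < max(-4, step)) -> true; delta = -4; return -4
verdict: not equivalent; witness: base=-3, step=1


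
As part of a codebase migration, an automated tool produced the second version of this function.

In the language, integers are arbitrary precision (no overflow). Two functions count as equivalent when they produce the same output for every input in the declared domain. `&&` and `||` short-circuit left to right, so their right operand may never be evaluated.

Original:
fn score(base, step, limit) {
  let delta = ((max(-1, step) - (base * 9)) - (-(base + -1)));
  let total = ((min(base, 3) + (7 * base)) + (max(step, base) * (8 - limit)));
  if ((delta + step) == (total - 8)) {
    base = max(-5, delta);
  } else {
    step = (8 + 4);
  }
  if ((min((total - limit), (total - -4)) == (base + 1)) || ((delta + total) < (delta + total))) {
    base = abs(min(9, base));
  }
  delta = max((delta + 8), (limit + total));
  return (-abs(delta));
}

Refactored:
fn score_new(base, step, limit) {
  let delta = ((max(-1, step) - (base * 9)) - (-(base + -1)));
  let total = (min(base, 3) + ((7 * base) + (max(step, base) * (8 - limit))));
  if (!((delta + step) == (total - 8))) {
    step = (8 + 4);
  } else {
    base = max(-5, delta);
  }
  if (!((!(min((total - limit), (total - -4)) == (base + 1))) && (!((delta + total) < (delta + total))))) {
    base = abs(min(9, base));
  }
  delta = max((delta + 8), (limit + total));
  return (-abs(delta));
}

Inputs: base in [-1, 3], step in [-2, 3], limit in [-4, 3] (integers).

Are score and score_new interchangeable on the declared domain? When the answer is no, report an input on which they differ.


Behavior is preserved: although boolean connective usage differs, the outputs never diverge.
Spot check at base=0, step=2, limit=1 — score: delta := 1 | total := 14 | ((delta + step) == (total - 8)): false | step := 12 | ((min((total - limit), (total - -4)) == (base + 1)) || ((delta + total) < (delta + total))): false | delta := 15 | result -15. score_new: delta := 1 | total := 14 | (!((delta + step) == (total - 8))): true | step := 12 | (!((!(min((total - limit), (total - -4)) == (base + 1))) && (!((delta + total) < (delta + total))))): false | delta := 15 | result -15. Both give -15.
Every one of the 240 inputs gives matching results.
verdict: equivalent


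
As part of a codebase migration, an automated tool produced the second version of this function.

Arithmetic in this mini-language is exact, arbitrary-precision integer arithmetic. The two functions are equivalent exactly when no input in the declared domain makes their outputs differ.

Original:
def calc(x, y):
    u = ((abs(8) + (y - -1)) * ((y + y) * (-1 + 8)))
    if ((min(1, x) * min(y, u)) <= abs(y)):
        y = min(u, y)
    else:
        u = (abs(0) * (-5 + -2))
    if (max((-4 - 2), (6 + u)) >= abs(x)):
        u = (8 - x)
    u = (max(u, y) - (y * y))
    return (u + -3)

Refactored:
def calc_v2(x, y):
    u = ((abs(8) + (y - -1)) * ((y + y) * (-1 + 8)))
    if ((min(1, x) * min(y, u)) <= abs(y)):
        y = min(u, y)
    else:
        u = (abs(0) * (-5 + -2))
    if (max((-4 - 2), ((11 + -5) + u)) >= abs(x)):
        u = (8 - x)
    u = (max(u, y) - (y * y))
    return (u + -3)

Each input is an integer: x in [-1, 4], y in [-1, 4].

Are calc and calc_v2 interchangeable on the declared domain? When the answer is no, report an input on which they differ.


Reading the diff, among the changes: constant usage differs, plus arithmetic usage differs.
Tracing x=1, y=0: calc: u becomes 0; next ((min(1, x) * min(y, u)) <= abs(y)) evaluates to true; next y becomes 0; next (max((-4 - 2), (6 + u)) >= abs(x)) evaluates to true; next u becomes 7; next u becomes 7; next final value 4 | calc_v2: u becomes 0; next ((min(1, x) * min(y, u)) <= abs(y)) evaluates to true; next y becomes 0; next (max((-4 - 2), ((11 + -5) + u)) >= abs(x)) evaluates to true; next u becomes 7; next u becomes 7; next final value 4 — matching result 4.
Checked all 36 inputs in the declared domain: the outputs agree on every one.
verdict: equivalent


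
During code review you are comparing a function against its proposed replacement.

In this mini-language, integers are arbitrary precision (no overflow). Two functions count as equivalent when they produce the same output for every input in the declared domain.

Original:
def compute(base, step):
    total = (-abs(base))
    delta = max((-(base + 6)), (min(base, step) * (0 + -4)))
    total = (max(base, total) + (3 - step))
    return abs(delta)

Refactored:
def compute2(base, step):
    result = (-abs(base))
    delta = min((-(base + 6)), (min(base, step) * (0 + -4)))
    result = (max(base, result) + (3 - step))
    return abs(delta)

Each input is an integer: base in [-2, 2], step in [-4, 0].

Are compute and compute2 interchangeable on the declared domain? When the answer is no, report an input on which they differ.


base=-2, step=-4 yields 16 from compute but 4 from compute2.
verdict: not equivalent; witness: base=-2, step=-4


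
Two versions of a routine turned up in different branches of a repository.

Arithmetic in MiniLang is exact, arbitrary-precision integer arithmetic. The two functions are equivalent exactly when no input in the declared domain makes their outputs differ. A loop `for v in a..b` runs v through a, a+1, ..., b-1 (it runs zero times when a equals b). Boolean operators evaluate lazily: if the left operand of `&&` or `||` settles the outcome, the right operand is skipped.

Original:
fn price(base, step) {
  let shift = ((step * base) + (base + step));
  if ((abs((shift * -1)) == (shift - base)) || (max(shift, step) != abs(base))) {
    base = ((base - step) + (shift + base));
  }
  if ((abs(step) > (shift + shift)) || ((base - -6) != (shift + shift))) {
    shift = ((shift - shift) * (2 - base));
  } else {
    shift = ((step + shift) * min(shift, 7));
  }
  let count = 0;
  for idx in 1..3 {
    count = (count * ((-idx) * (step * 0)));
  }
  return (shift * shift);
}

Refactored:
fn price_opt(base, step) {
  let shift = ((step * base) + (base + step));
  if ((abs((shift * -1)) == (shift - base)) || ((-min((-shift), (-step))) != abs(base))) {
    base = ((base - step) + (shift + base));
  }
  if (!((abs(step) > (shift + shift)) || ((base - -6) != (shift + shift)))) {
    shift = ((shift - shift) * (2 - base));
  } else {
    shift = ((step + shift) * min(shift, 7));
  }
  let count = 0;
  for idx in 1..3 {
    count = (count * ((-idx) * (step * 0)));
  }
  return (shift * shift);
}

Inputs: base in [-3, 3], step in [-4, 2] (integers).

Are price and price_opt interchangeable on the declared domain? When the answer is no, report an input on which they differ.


Evaluate both at base=-3, step=-4.
price: shift = 5; ((abs((shift * -1)) == (shift - base)) || (max(shift, step) != abs(base))) -> true; base = 3; ((abs(step) > (shift + shift)) || ((base - -6) != (shift + shift))) -> true; shift = 0; count = 0; [idx=1]; count = 0; [idx=2]; count = 0; return 0
price_opt: shift = 5; ((abs((shift * -1)) == (shift - base)) || ((-min((-shift), (-step))) != abs(base))) -> true; base = 3; (!((abs(step) > (shift + shift)) || ((base - -6) != (shift + shift)))) -> false; shift = 5; count = 0; [idx=1]; count = 0; [idx=2]; count = 0; return 25
0 and 25 differ, so these are not the same function on this domain.
verdict: not equivalent; witness: base=-3, step=-4


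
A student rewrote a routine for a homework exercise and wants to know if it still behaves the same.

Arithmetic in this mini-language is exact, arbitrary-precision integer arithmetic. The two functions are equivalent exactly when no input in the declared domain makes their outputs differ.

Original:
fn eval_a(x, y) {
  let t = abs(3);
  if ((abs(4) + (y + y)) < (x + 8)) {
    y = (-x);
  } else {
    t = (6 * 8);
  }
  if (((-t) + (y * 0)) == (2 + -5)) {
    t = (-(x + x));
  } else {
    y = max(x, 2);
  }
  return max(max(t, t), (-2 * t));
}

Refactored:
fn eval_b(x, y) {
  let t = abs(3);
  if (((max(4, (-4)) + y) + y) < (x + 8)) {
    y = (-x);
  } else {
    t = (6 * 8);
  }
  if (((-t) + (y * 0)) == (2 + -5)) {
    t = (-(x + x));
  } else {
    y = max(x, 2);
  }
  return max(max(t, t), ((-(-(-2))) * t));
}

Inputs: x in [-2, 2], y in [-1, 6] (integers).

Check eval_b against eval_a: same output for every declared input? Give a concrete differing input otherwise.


This is a faithful refactor — min/max/abs usage differs, and constant usage differs, but the computed results match everywhere.
Spot check at x=-1, y=-1 — eval_a: t=3, then ((abs(4) + (y + y)) < (x + 8)) is true, then y=1, then (((-t) + (y * 0)) == (2 + -5)) is true, then t=2, then returns 2. eval_b: t=3, then (((max(4, (-4)) + y) + y) < (x + 8)) is true, then y=1, then (((-t) + (y * 0)) == (2 + -5)) is true, then t=2, then returns 2. Both give 2.
Sweeping the whole domain (40 inputs) finds no disagreement.
verdict: equivalent


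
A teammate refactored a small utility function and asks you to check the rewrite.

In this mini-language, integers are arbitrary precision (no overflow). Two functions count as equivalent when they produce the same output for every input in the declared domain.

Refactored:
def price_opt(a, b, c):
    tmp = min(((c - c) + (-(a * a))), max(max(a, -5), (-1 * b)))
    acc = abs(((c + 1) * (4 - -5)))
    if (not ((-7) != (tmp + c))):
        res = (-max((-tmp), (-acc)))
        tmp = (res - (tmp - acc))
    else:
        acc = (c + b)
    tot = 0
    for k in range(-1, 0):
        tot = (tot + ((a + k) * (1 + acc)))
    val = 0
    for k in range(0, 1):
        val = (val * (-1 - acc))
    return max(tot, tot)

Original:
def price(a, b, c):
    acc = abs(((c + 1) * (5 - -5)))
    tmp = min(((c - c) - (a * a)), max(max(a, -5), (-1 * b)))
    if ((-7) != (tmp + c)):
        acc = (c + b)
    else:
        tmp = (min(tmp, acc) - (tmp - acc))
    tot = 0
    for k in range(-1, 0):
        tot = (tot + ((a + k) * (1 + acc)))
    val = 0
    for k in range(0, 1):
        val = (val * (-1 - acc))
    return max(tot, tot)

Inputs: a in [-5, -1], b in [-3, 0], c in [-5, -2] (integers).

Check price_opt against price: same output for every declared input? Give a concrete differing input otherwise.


Consider the input a=-2, b=-3, c=-3.
price: acc becomes 20; next tmp becomes -4; next ((-7) != (tmp + c)) evaluates to false; next tmp becomes 20; next tot becomes 0; next at k=-1:; next tot becomes -63; next val becomes 0; next at k=0:; next val becomes 0; next final value -63
price_opt: tmp becomes -4; next acc becomes 18; next (not ((-7) != (tmp + c))) evaluates to true; next res becomes -4; next tmp becomes 18; next tot becomes 0; next at k=-1:; next tot becomes -57; next val becomes 0; next at k=0:; next val becomes 0; next final value -57
-63 != -57, so the rewrite changes behavior.
verdict: not equivalent; witness: a=-2, b=-3, c=-3


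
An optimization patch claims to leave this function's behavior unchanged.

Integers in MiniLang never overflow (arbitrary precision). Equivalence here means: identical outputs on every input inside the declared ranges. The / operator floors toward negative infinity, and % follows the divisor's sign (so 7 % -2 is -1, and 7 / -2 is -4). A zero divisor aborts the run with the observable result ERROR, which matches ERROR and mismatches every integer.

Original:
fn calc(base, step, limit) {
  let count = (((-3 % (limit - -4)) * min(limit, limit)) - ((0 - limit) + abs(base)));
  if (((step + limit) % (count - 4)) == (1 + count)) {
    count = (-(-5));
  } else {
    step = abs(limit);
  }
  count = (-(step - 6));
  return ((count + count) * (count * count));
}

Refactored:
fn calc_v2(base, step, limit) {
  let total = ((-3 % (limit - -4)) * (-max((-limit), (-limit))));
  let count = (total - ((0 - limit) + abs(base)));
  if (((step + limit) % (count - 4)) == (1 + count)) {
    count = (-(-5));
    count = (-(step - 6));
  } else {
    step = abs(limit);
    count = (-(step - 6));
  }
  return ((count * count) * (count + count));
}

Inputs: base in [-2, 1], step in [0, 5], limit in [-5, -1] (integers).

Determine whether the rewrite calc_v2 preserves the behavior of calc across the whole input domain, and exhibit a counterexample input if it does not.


Comparing the listings, the differences include: local variable names differ; statement counts differ; arithmetic usage differs; constant usage differs; min/max/abs usage differs.
Spot check at base=1, step=4, limit=-1 — calc: count = -2; (((step + limit) % (count - 4)) == (1 + count)) -> false; step = 1; count = 5; return 250. calc_v2: total = 0; count = -2; (((step + limit) % (count - 4)) == (1 + count)) -> false; step = 1; count = 5; return 250. Both give 250.
Checked all 120 inputs in the declared domain: the outputs agree on every one.
verdict: equivalent


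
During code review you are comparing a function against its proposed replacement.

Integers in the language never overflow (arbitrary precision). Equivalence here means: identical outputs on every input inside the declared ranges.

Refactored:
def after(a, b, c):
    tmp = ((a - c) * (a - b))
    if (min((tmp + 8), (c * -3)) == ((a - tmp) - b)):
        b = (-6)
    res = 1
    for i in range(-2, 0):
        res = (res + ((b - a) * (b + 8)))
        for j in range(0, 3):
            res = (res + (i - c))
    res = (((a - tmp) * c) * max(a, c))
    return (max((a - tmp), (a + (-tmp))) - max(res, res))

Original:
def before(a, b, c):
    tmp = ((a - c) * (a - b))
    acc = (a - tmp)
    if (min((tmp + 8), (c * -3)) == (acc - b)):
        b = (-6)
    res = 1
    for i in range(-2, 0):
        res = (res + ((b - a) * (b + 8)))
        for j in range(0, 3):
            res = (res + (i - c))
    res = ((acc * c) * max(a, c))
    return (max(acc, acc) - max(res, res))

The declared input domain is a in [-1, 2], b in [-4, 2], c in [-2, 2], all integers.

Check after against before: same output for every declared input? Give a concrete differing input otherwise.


Comparing the listings, the differences include: local variable names differ; arithmetic usage differs; statement counts differ.
Tracing a=2, b=-1, c=-2: before: tmp = 12; acc = -10; (min((tmp + 8), (c * -3)) == (acc - b)) -> false; res = 1; [i=-2]; res = -20; [j=0]; res = -20; [j=1]; res = -20; [j=2]; res = -20; [i=-1]; res = -41; [j=0]; res = -40; [j=1]; res = -39; [j=2]; res = -38; res = 40; return -50 | after: tmp = 12; (min((tmp + 8), (c * -3)) == ((a - tmp) - b)) -> false; res = 1; [i=-2]; res = -20; [j=0]; res = -20; [j=1]; res = -20; [j=2]; res = -20; [i=-1]; res = -41; [j=0]; res = -40; [j=1]; res = -39; [j=2]; res = -38; res = 40; return -50 — matching result -50.
Across all 140 domain points the two functions coincide.
verdict: equivalent


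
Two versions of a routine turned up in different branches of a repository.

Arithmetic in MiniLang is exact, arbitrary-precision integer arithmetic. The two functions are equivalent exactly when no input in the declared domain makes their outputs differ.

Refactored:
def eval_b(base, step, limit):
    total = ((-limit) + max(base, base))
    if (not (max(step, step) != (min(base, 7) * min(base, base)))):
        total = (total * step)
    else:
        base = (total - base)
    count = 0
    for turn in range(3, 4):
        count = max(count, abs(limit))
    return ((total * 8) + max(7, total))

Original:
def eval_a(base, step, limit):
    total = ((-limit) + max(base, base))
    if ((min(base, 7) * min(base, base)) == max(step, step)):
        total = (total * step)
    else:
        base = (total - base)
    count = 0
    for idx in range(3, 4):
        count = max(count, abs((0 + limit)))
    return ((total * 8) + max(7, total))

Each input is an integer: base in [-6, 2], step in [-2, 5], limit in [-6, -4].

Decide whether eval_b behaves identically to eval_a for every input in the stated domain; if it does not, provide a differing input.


Although arithmetic usage differs, and comparison usage differs, and constant usage differs, and local variable names differ, and boolean connective usage differs, 216/216 inputs agree.
verdict: equivalent


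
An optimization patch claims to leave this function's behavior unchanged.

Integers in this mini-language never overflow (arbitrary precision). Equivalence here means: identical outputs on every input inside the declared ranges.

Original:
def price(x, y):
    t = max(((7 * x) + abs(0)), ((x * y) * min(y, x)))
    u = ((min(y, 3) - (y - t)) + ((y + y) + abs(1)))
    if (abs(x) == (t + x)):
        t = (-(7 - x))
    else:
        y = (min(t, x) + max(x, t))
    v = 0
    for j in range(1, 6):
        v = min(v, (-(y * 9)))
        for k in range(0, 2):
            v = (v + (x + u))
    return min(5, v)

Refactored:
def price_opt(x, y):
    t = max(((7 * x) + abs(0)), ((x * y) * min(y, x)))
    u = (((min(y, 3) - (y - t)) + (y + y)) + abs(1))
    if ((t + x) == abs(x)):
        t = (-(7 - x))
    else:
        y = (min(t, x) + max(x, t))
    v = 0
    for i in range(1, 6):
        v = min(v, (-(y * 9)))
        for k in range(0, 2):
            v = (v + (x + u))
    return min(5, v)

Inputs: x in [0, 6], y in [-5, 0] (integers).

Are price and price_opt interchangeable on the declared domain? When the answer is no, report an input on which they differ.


Although local variable names differ, 42/42 inputs agree.
verdict: equivalent


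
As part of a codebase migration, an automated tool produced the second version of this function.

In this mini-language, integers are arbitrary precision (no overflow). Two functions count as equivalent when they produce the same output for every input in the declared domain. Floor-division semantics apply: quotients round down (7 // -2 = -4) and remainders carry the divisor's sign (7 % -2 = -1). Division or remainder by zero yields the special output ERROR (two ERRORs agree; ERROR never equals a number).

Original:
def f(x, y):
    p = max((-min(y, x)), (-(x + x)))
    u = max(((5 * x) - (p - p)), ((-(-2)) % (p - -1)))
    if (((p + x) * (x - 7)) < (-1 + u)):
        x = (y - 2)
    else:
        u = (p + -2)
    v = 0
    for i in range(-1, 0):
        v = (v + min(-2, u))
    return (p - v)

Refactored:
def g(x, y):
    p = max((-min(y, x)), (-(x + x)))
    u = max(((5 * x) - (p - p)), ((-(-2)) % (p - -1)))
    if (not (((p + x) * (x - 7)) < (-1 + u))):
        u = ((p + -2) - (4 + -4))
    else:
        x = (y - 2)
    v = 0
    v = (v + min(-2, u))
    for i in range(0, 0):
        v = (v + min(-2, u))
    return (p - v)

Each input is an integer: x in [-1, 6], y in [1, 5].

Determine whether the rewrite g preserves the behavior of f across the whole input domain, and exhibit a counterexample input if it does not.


Equivalent — the differences include constant usage differs; arithmetic usage differs; statement counts differ; min/max/abs usage differs; boolean connective usage differs; loop structure differs, yet no declared input distinguishes the two.
As a probe, take x=0, y=4: f runs p=0, then u=0, then (((p + x) * (x - 7)) < (-1 + u)) is false, then u=-2, then v=0, then (i=-1), then v=-2, then returns 2; g runs p=0, then u=0, then (not (((p + x) * (x - 7)) < (-1 + u))) is true, then u=-2, then v=0, then v=-2, then the loop over i runs zero times, then returns 2; both end at 2.
Across all 40 domain points the two functions coincide.
verdict: equivalent
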